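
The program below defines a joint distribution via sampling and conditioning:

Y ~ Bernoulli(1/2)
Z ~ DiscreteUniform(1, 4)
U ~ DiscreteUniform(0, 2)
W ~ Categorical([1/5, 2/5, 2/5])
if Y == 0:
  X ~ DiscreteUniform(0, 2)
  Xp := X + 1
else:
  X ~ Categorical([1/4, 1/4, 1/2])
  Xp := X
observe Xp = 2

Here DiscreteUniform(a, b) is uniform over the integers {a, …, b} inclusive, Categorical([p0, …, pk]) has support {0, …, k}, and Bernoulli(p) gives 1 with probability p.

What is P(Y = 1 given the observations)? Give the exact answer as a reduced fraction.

P(Y = 1 | obs) = 3/5

Enumerate traces; 72 have nonzero weight after conditioning:
  (Y=0, Z=1, U=0, W=0, X=1) weight 1/360
  (Y=0, Z=1, U=0, W=1, X=1) weight 1/180
  (Y=0, Z=1, U=0, W=2, X=1) weight 1/180
  (Y=0, Z=1, U=1, W=0, X=1) weight 1/360
  (Y=0, Z=1, U=1, W=1, X=1) weight 1/180
  (Y=0, Z=1, U=1, W=2, X=1) weight 1/180
  (Y=0, Z=1, U=2, W=0, X=1) weight 1/360
  (Y=0, Z=1, U=2, W=1, X=1) weight 1/180
  (Y=1, Z=1, U=0, W=0, X=2) weight 1/240
  … 63 more
Group by Y:
  weight(Y=0) = 1/6
  weight(Y=1) = 1/4
Total weight = 1/6 + 1/4 = 5/12
P(Y=0 | obs) = 1/6 / 5/12 = 2/5
P(Y=1 | obs) = 1/4 / 5/12 = 3/5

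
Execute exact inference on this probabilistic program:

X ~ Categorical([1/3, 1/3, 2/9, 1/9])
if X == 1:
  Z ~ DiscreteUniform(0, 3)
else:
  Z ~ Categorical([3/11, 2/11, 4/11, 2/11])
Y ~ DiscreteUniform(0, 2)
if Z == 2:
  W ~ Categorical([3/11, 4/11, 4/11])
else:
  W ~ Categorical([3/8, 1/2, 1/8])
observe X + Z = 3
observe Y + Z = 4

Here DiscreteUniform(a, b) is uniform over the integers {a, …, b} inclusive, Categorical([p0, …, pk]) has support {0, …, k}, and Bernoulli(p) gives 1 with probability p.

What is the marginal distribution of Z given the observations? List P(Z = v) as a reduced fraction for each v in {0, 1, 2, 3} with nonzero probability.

P(Z=2) = 11/19, P(Z=3) = 8/19

Enumerate traces; 6 have nonzero weight after conditioning:
  (X=0, Z=3, Y=1, W=0) weight 1/132
  (X=0, Z=3, Y=1, W=1) weight 1/99
  (X=0, Z=3, Y=1, W=2) weight 1/396
  (X=1, Z=2, Y=2, W=0) weight 1/132
  (X=1, Z=2, Y=2, W=1) weight 1/99
  (X=1, Z=2, Y=2, W=2) weight 1/99
Group by Z:
  weight(Z=2) = 1/36
  weight(Z=3) = 2/99
Total weight = 1/36 + 2/99 = 19/396
P(Z=2 | obs) = 1/36 / 19/396 = 11/19
P(Z=3 | obs) = 2/99 / 19/396 = 8/19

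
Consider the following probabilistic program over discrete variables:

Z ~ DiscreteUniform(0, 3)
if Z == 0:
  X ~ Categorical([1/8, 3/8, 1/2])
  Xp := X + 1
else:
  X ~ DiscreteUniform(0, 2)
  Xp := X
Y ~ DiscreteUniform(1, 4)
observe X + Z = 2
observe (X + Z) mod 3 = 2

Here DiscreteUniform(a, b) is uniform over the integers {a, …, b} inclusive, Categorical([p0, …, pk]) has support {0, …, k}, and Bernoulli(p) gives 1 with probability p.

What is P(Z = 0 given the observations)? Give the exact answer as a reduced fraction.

P(Z = 0 | obs) = 3/7

Enumerate traces; 12 have nonzero weight after conditioning:
  (Z=0, X=2, Y=1) weight 1/32
  (Z=0, X=2, Y=2) weight 1/32
  (Z=0, X=2, Y=3) weight 1/32
  (Z=0, X=2, Y=4) weight 1/32
  (Z=1, X=1, Y=1) weight 1/48
  (Z=1, X=1, Y=2) weight 1/48
  (Z=1, X=1, Y=3) weight 1/48
  (Z=1, X=1, Y=4) weight 1/48
  (Z=2, X=0, Y=1) weight 1/48
  … 3 more
Group by Z:
  weight(Z=0) = 1/8
  weight(Z=1) = 1/12
  weight(Z=2) = 1/12
Total weight = 1/8 + 1/12 + 1/12 = 7/24
P(Z=0 | obs) = 1/8 / 7/24 = 3/7
P(Z=1 | obs) = 1/12 / 7/24 = 2/7
P(Z=2 | obs) = 1/12 / 7/24 = 2/7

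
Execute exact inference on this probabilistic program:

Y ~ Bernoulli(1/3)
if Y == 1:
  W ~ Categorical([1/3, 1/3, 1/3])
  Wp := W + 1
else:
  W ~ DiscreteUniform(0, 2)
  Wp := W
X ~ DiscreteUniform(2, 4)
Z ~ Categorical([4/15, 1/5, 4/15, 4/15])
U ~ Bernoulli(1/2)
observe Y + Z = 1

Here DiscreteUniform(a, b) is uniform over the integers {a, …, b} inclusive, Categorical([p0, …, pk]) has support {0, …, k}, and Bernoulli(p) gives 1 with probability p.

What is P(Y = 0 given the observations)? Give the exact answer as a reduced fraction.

P(Y = 0 | obs) = 3/5

Enumerate traces; 36 have nonzero weight after conditioning:
  (Y=0, W=0, X=2, Z=1, U=0) weight 1/135
  (Y=0, W=0, X=2, Z=1, U=1) weight 1/135
  (Y=0, W=0, X=3, Z=1, U=0) weight 1/135
  (Y=0, W=0, X=3, Z=1, U=1) weight 1/135
  (Y=0, W=0, X=4, Z=1, U=0) weight 1/135
  (Y=0, W=0, X=4, Z=1, U=1) weight 1/135
  (Y=0, W=1, X=2, Z=1, U=0) weight 1/135
  (Y=0, W=1, X=2, Z=1, U=1) weight 1/135
  (Y=1, W=0, X=2, Z=0, U=0) weight 2/405
  … 27 more
Group by Y:
  weight(Y=0) = 2/15
  weight(Y=1) = 4/45
Total weight = 2/15 + 4/45 = 2/9
P(Y=0 | obs) = 2/15 / 2/9 = 3/5
P(Y=1 | obs) = 4/45 / 2/9 = 2/5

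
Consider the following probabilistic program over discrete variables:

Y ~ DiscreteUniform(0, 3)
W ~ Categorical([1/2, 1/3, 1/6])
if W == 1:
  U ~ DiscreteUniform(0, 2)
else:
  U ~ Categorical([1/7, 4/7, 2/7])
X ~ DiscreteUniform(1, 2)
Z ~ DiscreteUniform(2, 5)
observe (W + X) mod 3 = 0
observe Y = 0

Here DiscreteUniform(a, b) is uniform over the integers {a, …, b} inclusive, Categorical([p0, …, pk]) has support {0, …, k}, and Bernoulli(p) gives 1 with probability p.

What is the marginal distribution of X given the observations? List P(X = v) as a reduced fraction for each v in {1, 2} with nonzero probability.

Enumerate traces; 24 have nonzero weight after conditioning:
  (Y=0, W=1, U=0, X=2, Z=2) weight 1/288
  (Y=0, W=1, U=0, X=2, Z=3) weight 1/288
  (Y=0, W=1, U=0, X=2, Z=4) weight 1/288
  (Y=0, W=1, U=0, X=2, Z=5) weight 1/288
  (Y=0, W=1, U=1, X=2, Z=2) weight 1/288
  (Y=0, W=1, U=1, X=2, Z=3) weight 1/288
  (Y=0, W=1, U=1, X=2, Z=4) weight 1/288
  (Y=0, W=1, U=1, X=2, Z=5) weight 1/288
  (Y=0, W=2, U=0, X=1, Z=2) weight 1/1344
  … 15 more
Group by X:
  weight(X=1) = 1/48
  weight(X=2) = 1/24
Total weight = 1/48 + 1/24 = 1/16
P(X=1 | obs) = 1/48 / 1/16 = 1/3
P(X=2 | obs) = 1/24 / 1/16 = 2/3

P(X=1) = 1/3, P(X=2) = 2/3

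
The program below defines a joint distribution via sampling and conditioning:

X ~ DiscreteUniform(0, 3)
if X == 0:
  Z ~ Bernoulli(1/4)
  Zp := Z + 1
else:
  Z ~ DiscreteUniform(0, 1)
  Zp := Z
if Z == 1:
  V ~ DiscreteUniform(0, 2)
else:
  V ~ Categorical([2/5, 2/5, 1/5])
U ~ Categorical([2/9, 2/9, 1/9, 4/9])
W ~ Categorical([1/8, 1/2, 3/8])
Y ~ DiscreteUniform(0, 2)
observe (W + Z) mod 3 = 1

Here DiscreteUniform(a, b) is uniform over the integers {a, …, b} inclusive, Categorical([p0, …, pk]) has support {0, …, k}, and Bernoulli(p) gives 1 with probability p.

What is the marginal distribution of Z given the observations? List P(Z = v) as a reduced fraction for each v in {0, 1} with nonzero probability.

Enumerate traces; 288 have nonzero weight after conditioning:
  (X=0, Z=0, V=0, U=0, W=1, Y=0) weight 1/360
  (X=0, Z=0, V=0, U=0, W=1, Y=1) weight 1/360
  (X=0, Z=0, V=0, U=0, W=1, Y=2) weight 1/360
  (X=0, Z=0, V=0, U=1, W=1, Y=0) weight 1/360
  (X=0, Z=0, V=0, U=1, W=1, Y=1) weight 1/360
  (X=0, Z=0, V=0, U=1, W=1, Y=2) weight 1/360
  (X=0, Z=0, V=0, U=2, W=1, Y=0) weight 1/720
  (X=0, Z=0, V=0, U=2, W=1, Y=1) weight 1/720
  (X=0, Z=1, V=0, U=0, W=0, Y=0) weight 1/5184
  … 279 more
Group by Z:
  weight(Z=0) = 9/32
  weight(Z=1) = 7/128
Total weight = 9/32 + 7/128 = 43/128
P(Z=0 | obs) = 9/32 / 43/128 = 36/43
P(Z=1 | obs) = 7/128 / 43/128 = 7/43

P(Z=0) = 36/43, P(Z=1) = 7/43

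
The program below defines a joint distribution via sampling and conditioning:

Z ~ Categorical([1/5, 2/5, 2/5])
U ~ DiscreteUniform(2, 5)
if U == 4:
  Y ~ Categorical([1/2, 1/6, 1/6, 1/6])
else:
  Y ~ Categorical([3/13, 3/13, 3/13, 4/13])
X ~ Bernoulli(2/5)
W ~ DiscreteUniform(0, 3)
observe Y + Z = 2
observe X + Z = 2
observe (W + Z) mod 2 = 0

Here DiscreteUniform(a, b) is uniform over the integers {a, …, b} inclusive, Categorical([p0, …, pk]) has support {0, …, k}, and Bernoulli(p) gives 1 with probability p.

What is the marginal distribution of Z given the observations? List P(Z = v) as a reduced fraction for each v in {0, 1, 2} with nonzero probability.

Enumerate traces; 16 have nonzero weight after conditioning:
  (Z=1, U=2, Y=1, X=1, W=1) weight 3/1300
  (Z=1, U=2, Y=1, X=1, W=3) weight 3/1300
  (Z=1, U=3, Y=1, X=1, W=1) weight 3/1300
  (Z=1, U=3, Y=1, X=1, W=3) weight 3/1300
  (Z=1, U=4, Y=1, X=1, W=1) weight 1/600
  (Z=1, U=4, Y=1, X=1, W=3) weight 1/600
  (Z=1, U=5, Y=1, X=1, W=1) weight 3/1300
  (Z=1, U=5, Y=1, X=1, W=3) weight 3/1300
  (Z=2, U=2, Y=0, X=0, W=0) weight 9/2600
  … 7 more
Group by Z:
  weight(Z=1) = 67/3900
  weight(Z=2) = 93/2600
Total weight = 67/3900 + 93/2600 = 413/7800
P(Z=1 | obs) = 67/3900 / 413/7800 = 134/413
P(Z=2 | obs) = 93/2600 / 413/7800 = 279/413

P(Z=1) = 134/413, P(Z=2) = 279/413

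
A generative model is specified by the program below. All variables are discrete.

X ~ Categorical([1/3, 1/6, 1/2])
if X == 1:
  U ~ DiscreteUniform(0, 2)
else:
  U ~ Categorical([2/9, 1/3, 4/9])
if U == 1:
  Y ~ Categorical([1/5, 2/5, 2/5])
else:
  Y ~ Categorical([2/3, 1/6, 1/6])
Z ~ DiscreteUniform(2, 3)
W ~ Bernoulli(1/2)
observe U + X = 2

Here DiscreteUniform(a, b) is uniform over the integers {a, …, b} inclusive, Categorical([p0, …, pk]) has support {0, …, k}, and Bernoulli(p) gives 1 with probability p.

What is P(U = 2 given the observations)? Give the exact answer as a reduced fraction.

P(U = 2 | obs) = 8/17

Enumerate traces; 36 have nonzero weight after conditioning:
  (X=0, U=2, Y=0, Z=2, W=0) weight 2/81
  (X=0, U=2, Y=0, Z=2, W=1) weight 2/81
  (X=0, U=2, Y=0, Z=3, W=0) weight 2/81
  (X=0, U=2, Y=0, Z=3, W=1) weight 2/81
  (X=0, U=2, Y=1, Z=2, W=0) weight 1/162
  (X=0, U=2, Y=1, Z=2, W=1) weight 1/162
  (X=0, U=2, Y=1, Z=3, W=0) weight 1/162
  (X=0, U=2, Y=1, Z=3, W=1) weight 1/162
  (X=1, U=1, Y=0, Z=2, W=0) weight 1/360
  (X=2, U=0, Y=0, Z=2, W=0) weight 1/54
  … 26 more
Group by U:
  weight(U=0) = 1/9
  weight(U=1) = 1/18
  weight(U=2) = 4/27
Total weight = 1/9 + 1/18 + 4/27 = 17/54
P(U=0 | obs) = 1/9 / 17/54 = 6/17
P(U=1 | obs) = 1/18 / 17/54 = 3/17
P(U=2 | obs) = 4/27 / 17/54 = 8/17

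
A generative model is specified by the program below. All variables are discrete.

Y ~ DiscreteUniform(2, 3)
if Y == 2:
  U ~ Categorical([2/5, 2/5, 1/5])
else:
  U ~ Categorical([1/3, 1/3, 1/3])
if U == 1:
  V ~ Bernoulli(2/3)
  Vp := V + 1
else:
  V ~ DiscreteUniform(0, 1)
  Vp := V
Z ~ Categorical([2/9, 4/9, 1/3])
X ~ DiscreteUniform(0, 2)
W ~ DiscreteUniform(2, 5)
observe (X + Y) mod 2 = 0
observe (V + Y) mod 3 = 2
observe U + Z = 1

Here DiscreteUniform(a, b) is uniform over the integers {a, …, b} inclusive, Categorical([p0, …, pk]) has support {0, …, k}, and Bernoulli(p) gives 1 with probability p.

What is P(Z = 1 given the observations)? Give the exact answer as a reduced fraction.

P(Z = 1 | obs) = 3/4

Enumerate traces; 16 have nonzero weight after conditioning:
  (Y=2, U=0, V=0, Z=1, X=0, W=2) weight 1/270
  (Y=2, U=0, V=0, Z=1, X=0, W=3) weight 1/270
  (Y=2, U=0, V=0, Z=1, X=0, W=4) weight 1/270
  (Y=2, U=0, V=0, Z=1, X=0, W=5) weight 1/270
  (Y=2, U=0, V=0, Z=1, X=2, W=2) weight 1/270
  (Y=2, U=0, V=0, Z=1, X=2, W=3) weight 1/270
  (Y=2, U=0, V=0, Z=1, X=2, W=4) weight 1/270
  (Y=2, U=0, V=0, Z=1, X=2, W=5) weight 1/270
  (Y=2, U=1, V=0, Z=0, X=0, W=2) weight 1/810
  … 7 more
Group by Z:
  weight(Z=0) = 4/405
  weight(Z=1) = 4/135
Total weight = 4/405 + 4/135 = 16/405
P(Z=0 | obs) = 4/405 / 16/405 = 1/4
P(Z=1 | obs) = 4/135 / 16/405 = 3/4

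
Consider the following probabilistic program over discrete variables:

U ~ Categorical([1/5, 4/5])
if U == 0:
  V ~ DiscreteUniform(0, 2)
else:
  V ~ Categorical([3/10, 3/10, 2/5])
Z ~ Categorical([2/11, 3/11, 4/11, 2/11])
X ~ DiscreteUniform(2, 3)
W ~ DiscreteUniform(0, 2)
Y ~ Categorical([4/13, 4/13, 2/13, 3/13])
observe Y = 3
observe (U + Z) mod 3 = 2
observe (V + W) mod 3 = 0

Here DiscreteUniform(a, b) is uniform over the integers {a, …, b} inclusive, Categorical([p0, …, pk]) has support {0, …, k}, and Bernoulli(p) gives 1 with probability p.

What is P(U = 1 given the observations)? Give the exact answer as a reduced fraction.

Enumerate traces; 12 have nonzero weight after conditioning:
  (U=0, V=0, Z=2, X=2, W=0, Y=3) weight 2/2145
  (U=0, V=0, Z=2, X=3, W=0, Y=3) weight 2/2145
  (U=0, V=1, Z=2, X=2, W=2, Y=3) weight 2/2145
  (U=0, V=1, Z=2, X=3, W=2, Y=3) weight 2/2145
  (U=0, V=2, Z=2, X=2, W=1, Y=3) weight 2/2145
  (U=0, V=2, Z=2, X=3, W=1, Y=3) weight 2/2145
  (U=1, V=0, Z=1, X=2, W=0, Y=3) weight 9/3575
  (U=1, V=0, Z=1, X=3, W=0, Y=3) weight 9/3575
  … 4 more
Group by U:
  weight(U=0) = 4/715
  weight(U=1) = 12/715
Total weight = 4/715 + 12/715 = 16/715
P(U=0 | obs) = 4/715 / 16/715 = 1/4
P(U=1 | obs) = 12/715 / 16/715 = 3/4

P(U = 1 | obs) = 3/4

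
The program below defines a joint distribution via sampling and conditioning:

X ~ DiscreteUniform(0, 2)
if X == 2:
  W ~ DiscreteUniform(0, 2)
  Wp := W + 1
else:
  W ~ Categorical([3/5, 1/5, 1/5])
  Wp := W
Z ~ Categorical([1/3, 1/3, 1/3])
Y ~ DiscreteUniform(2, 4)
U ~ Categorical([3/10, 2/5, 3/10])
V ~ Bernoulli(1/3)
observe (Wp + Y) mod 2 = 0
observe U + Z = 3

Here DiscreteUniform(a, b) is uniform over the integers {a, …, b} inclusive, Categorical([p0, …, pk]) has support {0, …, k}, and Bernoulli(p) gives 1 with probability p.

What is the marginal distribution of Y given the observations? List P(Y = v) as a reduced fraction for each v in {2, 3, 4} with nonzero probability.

Enumerate traces; 56 have nonzero weight after conditioning:
  (X=0, W=0, Z=1, Y=2, U=2, V=0) weight 1/225
  (X=0, W=0, Z=1, Y=2, U=2, V=1) weight 1/450
  (X=0, W=0, Z=1, Y=4, U=2, V=0) weight 1/225
  (X=0, W=0, Z=1, Y=4, U=2, V=1) weight 1/450
  (X=0, W=0, Z=2, Y=2, U=1, V=0) weight 4/675
  (X=0, W=0, Z=2, Y=2, U=1, V=1) weight 2/675
  (X=0, W=0, Z=2, Y=4, U=1, V=0) weight 4/675
  (X=0, W=0, Z=2, Y=4, U=1, V=1) weight 2/675
  (X=0, W=1, Z=1, Y=3, U=2, V=0) weight 1/675
  … 47 more
Group by Y:
  weight(Y=2) = 203/4050
  weight(Y=3) = 56/2025
  weight(Y=4) = 203/4050
Total weight = 203/4050 + 56/2025 + 203/4050 = 259/2025
P(Y=2 | obs) = 203/4050 / 259/2025 = 29/74
P(Y=3 | obs) = 56/2025 / 259/2025 = 8/37
P(Y=4 | obs) = 203/4050 / 259/2025 = 29/74

P(Y=2) = 29/74, P(Y=3) = 8/37, P(Y=4) = 29/74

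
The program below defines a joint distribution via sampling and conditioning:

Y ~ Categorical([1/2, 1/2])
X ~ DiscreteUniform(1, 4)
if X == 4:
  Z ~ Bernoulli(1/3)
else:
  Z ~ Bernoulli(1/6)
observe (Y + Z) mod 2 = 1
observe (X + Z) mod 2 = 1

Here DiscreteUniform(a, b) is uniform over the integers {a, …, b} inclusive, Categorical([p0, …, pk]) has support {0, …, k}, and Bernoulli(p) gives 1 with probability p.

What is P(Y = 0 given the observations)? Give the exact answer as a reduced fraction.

Enumerate traces; 4 have nonzero weight after conditioning:
  (Y=0, X=2, Z=1) weight 1/48
  (Y=0, X=4, Z=1) weight 1/24
  (Y=1, X=1, Z=0) weight 5/48
  (Y=1, X=3, Z=0) weight 5/48
Group by Y:
  weight(Y=0) = 1/16
  weight(Y=1) = 5/24
Total weight = 1/16 + 5/24 = 13/48
P(Y=0 | obs) = 1/16 / 13/48 = 3/13
P(Y=1 | obs) = 5/24 / 13/48 = 10/13

P(Y = 0 | obs) = 3/13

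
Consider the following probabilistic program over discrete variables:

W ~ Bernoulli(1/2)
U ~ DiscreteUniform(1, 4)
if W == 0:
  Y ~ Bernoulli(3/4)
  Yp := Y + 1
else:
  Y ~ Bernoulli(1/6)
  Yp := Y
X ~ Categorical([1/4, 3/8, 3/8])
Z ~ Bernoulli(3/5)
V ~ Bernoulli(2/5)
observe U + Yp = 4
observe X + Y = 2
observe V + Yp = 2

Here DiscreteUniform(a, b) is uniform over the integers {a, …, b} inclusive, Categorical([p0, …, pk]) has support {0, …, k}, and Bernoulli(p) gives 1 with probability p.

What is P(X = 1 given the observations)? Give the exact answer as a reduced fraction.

Enumerate traces; 6 have nonzero weight after conditioning:
  (W=0, U=2, Y=1, X=1, Z=0, V=0) weight 27/3200
  (W=0, U=2, Y=1, X=1, Z=1, V=0) weight 81/6400
  (W=0, U=3, Y=0, X=2, Z=0, V=1) weight 3/1600
  (W=0, U=3, Y=0, X=2, Z=1, V=1) weight 9/3200
  (W=1, U=3, Y=1, X=1, Z=0, V=1) weight 1/800
  (W=1, U=3, Y=1, X=1, Z=1, V=1) weight 3/1600
Group by X:
  weight(X=1) = 31/1280
  weight(X=2) = 3/640
Total weight = 31/1280 + 3/640 = 37/1280
P(X=1 | obs) = 31/1280 / 37/1280 = 31/37
P(X=2 | obs) = 3/640 / 37/1280 = 6/37

P(X = 1 | obs) = 31/37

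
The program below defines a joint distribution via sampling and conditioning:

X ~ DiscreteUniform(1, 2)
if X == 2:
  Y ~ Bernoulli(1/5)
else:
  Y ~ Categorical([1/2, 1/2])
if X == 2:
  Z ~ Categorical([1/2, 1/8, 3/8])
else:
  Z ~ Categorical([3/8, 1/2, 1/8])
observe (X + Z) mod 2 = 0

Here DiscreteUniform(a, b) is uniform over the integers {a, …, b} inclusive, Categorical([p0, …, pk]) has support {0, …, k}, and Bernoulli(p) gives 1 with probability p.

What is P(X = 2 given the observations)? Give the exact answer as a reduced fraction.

Enumerate traces; 6 have nonzero weight after conditioning:
  (X=1, Y=0, Z=1) weight 1/8
  (X=1, Y=1, Z=1) weight 1/8
  (X=2, Y=0, Z=0) weight 1/5
  (X=2, Y=0, Z=2) weight 3/20
  (X=2, Y=1, Z=0) weight 1/20
  (X=2, Y=1, Z=2) weight 3/80
Group by X:
  weight(X=1) = 1/4
  weight(X=2) = 7/16
Total weight = 1/4 + 7/16 = 11/16
P(X=1 | obs) = 1/4 / 11/16 = 4/11
P(X=2 | obs) = 7/16 / 11/16 = 7/11

P(X = 2 | obs) = 7/11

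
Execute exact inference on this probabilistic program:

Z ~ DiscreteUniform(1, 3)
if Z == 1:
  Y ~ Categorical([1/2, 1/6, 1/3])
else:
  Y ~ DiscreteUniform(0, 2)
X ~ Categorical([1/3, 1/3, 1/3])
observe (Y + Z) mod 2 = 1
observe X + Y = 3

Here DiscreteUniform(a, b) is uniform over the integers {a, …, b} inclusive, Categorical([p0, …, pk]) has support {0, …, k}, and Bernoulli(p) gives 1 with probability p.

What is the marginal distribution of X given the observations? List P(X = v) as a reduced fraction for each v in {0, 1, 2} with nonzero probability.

Enumerate traces; 3 have nonzero weight after conditioning:
  (Z=1, Y=2, X=1) weight 1/27
  (Z=2, Y=1, X=2) weight 1/27
  (Z=3, Y=2, X=1) weight 1/27
Group by X:
  weight(X=1) = 2/27
  weight(X=2) = 1/27
Total weight = 2/27 + 1/27 = 1/9
P(X=1 | obs) = 2/27 / 1/9 = 2/3
P(X=2 | obs) = 1/27 / 1/9 = 1/3

P(X=1) = 2/3, P(X=2) = 1/3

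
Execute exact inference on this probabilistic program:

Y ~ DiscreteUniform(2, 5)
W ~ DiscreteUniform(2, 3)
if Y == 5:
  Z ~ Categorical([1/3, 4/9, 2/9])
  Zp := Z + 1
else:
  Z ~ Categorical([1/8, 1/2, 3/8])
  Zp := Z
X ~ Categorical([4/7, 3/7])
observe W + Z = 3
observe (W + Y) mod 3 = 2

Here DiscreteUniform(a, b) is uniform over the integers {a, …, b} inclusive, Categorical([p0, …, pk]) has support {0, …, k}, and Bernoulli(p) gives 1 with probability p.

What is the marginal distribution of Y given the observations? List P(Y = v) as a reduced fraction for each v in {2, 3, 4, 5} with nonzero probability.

P(Y=2) = 3/23, P(Y=3) = 12/23, P(Y=5) = 8/23

Enumerate traces; 6 have nonzero weight after conditioning:
  (Y=2, W=3, Z=0, X=0) weight 1/112
  (Y=2, W=3, Z=0, X=1) weight 3/448
  (Y=3, W=2, Z=1, X=0) weight 1/28
  (Y=3, W=2, Z=1, X=1) weight 3/112
  (Y=5, W=3, Z=0, X=0) weight 1/42
  (Y=5, W=3, Z=0, X=1) weight 1/56
Group by Y:
  weight(Y=2) = 1/64
  weight(Y=3) = 1/16
  weight(Y=5) = 1/24
Total weight = 1/64 + 1/16 + 1/24 = 23/192
P(Y=2 | obs) = 1/64 / 23/192 = 3/23
P(Y=3 | obs) = 1/16 / 23/192 = 12/23
P(Y=5 | obs) = 1/24 / 23/192 = 8/23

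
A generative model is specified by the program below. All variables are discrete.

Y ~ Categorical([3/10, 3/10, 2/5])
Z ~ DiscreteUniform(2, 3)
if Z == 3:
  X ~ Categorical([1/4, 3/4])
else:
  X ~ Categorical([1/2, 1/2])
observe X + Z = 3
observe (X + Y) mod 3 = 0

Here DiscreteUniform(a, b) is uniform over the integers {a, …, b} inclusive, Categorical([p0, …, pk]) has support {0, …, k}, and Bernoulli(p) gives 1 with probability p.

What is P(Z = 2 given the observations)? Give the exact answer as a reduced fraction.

Enumerate traces; 2 have nonzero weight after conditioning:
  (Y=0, Z=3, X=0) weight 3/80
  (Y=2, Z=2, X=1) weight 1/10
Group by Z:
  weight(Z=2) = 1/10
  weight(Z=3) = 3/80
Total weight = 1/10 + 3/80 = 11/80
P(Z=2 | obs) = 1/10 / 11/80 = 8/11
P(Z=3 | obs) = 3/80 / 11/80 = 3/11

P(Z = 2 | obs) = 8/11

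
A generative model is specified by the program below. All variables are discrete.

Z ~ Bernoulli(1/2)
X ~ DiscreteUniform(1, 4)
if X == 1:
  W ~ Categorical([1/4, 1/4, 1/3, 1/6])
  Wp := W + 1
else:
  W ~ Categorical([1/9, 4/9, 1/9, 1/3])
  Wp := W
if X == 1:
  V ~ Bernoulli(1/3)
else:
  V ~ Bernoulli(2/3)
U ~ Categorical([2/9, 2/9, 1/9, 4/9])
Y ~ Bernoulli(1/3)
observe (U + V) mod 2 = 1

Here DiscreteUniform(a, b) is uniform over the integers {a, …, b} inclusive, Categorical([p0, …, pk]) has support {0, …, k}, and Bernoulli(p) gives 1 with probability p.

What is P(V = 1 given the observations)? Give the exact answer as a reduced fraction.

P(V = 1 | obs) = 7/17

Enumerate traces; 256 have nonzero weight after conditioning:
  (Z=0, X=1, W=0, V=0, U=1, Y=0) weight 1/324
  (Z=0, X=1, W=0, V=0, U=1, Y=1) weight 1/648
  (Z=0, X=1, W=0, V=0, U=3, Y=0) weight 1/162
  (Z=0, X=1, W=0, V=0, U=3, Y=1) weight 1/324
  (Z=0, X=1, W=0, V=1, U=0, Y=0) weight 1/648
  (Z=0, X=1, W=0, V=1, U=0, Y=1) weight 1/1296
  (Z=0, X=1, W=0, V=1, U=2, Y=0) weight 1/1296
  (Z=0, X=1, W=0, V=1, U=2, Y=1) weight 1/2592
  … 248 more
Group by V:
  weight(V=0) = 5/18
  weight(V=1) = 7/36
Total weight = 5/18 + 7/36 = 17/36
P(V=0 | obs) = 5/18 / 17/36 = 10/17
P(V=1 | obs) = 7/36 / 17/36 = 7/17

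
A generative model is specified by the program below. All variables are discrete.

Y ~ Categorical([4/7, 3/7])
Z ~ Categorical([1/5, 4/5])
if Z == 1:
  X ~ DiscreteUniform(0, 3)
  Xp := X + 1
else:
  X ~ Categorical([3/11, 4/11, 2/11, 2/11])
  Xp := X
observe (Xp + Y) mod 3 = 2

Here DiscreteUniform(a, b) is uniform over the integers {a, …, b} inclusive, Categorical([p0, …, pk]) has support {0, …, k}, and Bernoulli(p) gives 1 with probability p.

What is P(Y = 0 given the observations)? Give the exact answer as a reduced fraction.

Enumerate traces; 5 have nonzero weight after conditioning:
  (Y=0, Z=0, X=2) weight 8/385
  (Y=0, Z=1, X=1) weight 4/35
  (Y=1, Z=0, X=1) weight 12/385
  (Y=1, Z=1, X=0) weight 3/35
  (Y=1, Z=1, X=3) weight 3/35
Group by Y:
  weight(Y=0) = 52/385
  weight(Y=1) = 78/385
Total weight = 52/385 + 78/385 = 26/77
P(Y=0 | obs) = 52/385 / 26/77 = 2/5
P(Y=1 | obs) = 78/385 / 26/77 = 3/5

P(Y = 0 | obs) = 2/5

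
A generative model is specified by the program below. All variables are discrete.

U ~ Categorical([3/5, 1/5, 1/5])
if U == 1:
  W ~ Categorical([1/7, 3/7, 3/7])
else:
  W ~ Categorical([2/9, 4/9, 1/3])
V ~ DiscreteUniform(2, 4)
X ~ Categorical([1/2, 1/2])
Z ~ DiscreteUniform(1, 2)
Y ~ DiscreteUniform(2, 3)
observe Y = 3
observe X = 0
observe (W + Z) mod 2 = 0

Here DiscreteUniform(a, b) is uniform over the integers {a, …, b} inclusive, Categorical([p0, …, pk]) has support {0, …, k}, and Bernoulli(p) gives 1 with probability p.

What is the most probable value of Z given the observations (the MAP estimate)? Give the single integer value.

Enumerate traces; 27 have nonzero weight after conditioning:
  (U=0, W=0, V=2, X=0, Z=2, Y=3) weight 1/180
  (U=0, W=0, V=3, X=0, Z=2, Y=3) weight 1/180
  (U=0, W=0, V=4, X=0, Z=2, Y=3) weight 1/180
  (U=0, W=1, V=2, X=0, Z=1, Y=3) weight 1/90
  (U=0, W=1, V=3, X=0, Z=1, Y=3) weight 1/90
  (U=0, W=1, V=4, X=0, Z=1, Y=3) weight 1/90
  (U=0, W=2, V=2, X=0, Z=2, Y=3) weight 1/120
  (U=0, W=2, V=3, X=0, Z=2, Y=3) weight 1/120
  … 19 more
Group by Z:
  weight(Z=1) = 139/2520
  weight(Z=2) = 22/315
Total weight = 139/2520 + 22/315 = 1/8
P(Z=1 | obs) = 139/2520 / 1/8 = 139/315
P(Z=2 | obs) = 22/315 / 1/8 = 176/315
argmax = 2

argmax_v P(Z = v | obs) = 2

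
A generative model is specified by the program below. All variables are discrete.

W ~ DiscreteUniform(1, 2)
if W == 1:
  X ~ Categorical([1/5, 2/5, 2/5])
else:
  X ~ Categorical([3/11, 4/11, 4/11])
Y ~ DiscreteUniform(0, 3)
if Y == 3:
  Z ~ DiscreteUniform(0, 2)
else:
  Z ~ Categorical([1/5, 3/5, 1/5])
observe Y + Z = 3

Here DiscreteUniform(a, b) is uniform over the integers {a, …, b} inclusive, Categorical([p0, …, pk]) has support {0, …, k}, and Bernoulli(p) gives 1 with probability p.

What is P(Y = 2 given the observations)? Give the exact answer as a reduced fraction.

Enumerate traces; 18 have nonzero weight after conditioning:
  (W=1, X=0, Y=1, Z=2) weight 1/200
  (W=1, X=0, Y=2, Z=1) weight 3/200
  (W=1, X=0, Y=3, Z=0) weight 1/120
  (W=1, X=1, Y=1, Z=2) weight 1/100
  (W=1, X=1, Y=2, Z=1) weight 3/100
  (W=1, X=1, Y=3, Z=0) weight 1/60
  (W=1, X=2, Y=1, Z=2) weight 1/100
  (W=1, X=2, Y=2, Z=1) weight 3/100
  … 10 more
Group by Y:
  weight(Y=1) = 1/20
  weight(Y=2) = 3/20
  weight(Y=3) = 1/12
Total weight = 1/20 + 3/20 + 1/12 = 17/60
P(Y=1 | obs) = 1/20 / 17/60 = 3/17
P(Y=2 | obs) = 3/20 / 17/60 = 9/17
P(Y=3 | obs) = 1/12 / 17/60 = 5/17

P(Y = 2 | obs) = 9/17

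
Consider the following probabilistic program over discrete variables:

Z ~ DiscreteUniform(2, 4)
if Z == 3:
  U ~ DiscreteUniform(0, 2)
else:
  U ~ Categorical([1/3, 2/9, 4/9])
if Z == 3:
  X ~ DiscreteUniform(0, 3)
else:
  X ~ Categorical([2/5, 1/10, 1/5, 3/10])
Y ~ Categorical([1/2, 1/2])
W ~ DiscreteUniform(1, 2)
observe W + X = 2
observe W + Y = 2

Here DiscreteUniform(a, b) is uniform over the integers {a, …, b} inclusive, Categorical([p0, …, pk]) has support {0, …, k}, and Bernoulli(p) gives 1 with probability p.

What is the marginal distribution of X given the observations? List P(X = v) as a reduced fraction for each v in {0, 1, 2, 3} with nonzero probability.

Enumerate traces; 18 have nonzero weight after conditioning:
  (Z=2, U=0, X=0, Y=0, W=2) weight 1/90
  (Z=2, U=0, X=1, Y=1, W=1) weight 1/360
  (Z=2, U=1, X=0, Y=0, W=2) weight 1/135
  (Z=2, U=1, X=1, Y=1, W=1) weight 1/540
  (Z=2, U=2, X=0, Y=0, W=2) weight 2/135
  (Z=2, U=2, X=1, Y=1, W=1) weight 1/270
  (Z=3, U=0, X=0, Y=0, W=2) weight 1/144
  (Z=3, U=0, X=1, Y=1, W=1) weight 1/144
  … 10 more
Group by X:
  weight(X=0) = 7/80
  weight(X=1) = 3/80
Total weight = 7/80 + 3/80 = 1/8
P(X=0 | obs) = 7/80 / 1/8 = 7/10
P(X=1 | obs) = 3/80 / 1/8 = 3/10

P(X=0) = 7/10, P(X=1) = 3/10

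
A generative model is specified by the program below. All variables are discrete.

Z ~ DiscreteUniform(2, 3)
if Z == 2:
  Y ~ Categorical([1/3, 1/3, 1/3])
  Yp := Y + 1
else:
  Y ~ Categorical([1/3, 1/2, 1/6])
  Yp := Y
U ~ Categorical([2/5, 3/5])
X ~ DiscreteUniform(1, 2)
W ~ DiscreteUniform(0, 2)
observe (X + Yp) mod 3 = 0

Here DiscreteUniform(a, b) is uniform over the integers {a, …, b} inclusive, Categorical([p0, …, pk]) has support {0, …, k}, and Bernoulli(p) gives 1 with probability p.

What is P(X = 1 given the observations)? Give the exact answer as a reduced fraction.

Enumerate traces; 24 have nonzero weight after conditioning:
  (Z=2, Y=0, U=0, X=2, W=0) weight 1/90
  (Z=2, Y=0, U=0, X=2, W=1) weight 1/90
  (Z=2, Y=0, U=0, X=2, W=2) weight 1/90
  (Z=2, Y=0, U=1, X=2, W=0) weight 1/60
  (Z=2, Y=0, U=1, X=2, W=1) weight 1/60
  (Z=2, Y=0, U=1, X=2, W=2) weight 1/60
  (Z=2, Y=1, U=0, X=1, W=0) weight 1/90
  (Z=2, Y=1, U=0, X=1, W=1) weight 1/90
  … 16 more
Group by X:
  weight(X=1) = 1/8
  weight(X=2) = 5/24
Total weight = 1/8 + 5/24 = 1/3
P(X=1 | obs) = 1/8 / 1/3 = 3/8
P(X=2 | obs) = 5/24 / 1/3 = 5/8

P(X = 1 | obs) = 3/8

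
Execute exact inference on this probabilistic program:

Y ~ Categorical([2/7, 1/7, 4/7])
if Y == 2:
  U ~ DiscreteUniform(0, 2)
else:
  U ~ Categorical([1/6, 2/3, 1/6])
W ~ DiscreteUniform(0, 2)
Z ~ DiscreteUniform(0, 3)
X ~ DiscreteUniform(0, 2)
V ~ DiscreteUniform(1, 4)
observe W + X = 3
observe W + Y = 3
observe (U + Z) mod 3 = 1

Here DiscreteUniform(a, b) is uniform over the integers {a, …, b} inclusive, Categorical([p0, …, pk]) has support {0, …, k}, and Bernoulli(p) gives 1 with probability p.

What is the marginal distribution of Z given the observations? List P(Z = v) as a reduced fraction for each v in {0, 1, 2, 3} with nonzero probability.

Enumerate traces; 32 have nonzero weight after conditioning:
  (Y=1, U=0, W=2, Z=1, X=1, V=1) weight 1/6048
  (Y=1, U=0, W=2, Z=1, X=1, V=2) weight 1/6048
  (Y=1, U=0, W=2, Z=1, X=1, V=3) weight 1/6048
  (Y=1, U=0, W=2, Z=1, X=1, V=4) weight 1/6048
  (Y=1, U=1, W=2, Z=0, X=1, V=1) weight 1/1512
  (Y=1, U=1, W=2, Z=0, X=1, V=2) weight 1/1512
  (Y=1, U=1, W=2, Z=0, X=1, V=3) weight 1/1512
  (Y=1, U=1, W=2, Z=0, X=1, V=4) weight 1/1512
  (Y=1, U=1, W=2, Z=3, X=1, V=1) weight 1/1512
  (Y=1, U=2, W=2, Z=2, X=1, V=1) weight 1/6048
  … 22 more
Group by Z:
  weight(Z=0) = 1/126
  weight(Z=1) = 1/168
  weight(Z=2) = 1/168
  weight(Z=3) = 1/126
Total weight = 1/126 + 1/168 + 1/168 + 1/126 = 1/36
P(Z=0 | obs) = 1/126 / 1/36 = 2/7
P(Z=1 | obs) = 1/168 / 1/36 = 3/14
P(Z=2 | obs) = 1/168 / 1/36 = 3/14
P(Z=3 | obs) = 1/126 / 1/36 = 2/7

P(Z=0) = 2/7, P(Z=1) = 3/14, P(Z=2) = 3/14, P(Z=3) = 2/7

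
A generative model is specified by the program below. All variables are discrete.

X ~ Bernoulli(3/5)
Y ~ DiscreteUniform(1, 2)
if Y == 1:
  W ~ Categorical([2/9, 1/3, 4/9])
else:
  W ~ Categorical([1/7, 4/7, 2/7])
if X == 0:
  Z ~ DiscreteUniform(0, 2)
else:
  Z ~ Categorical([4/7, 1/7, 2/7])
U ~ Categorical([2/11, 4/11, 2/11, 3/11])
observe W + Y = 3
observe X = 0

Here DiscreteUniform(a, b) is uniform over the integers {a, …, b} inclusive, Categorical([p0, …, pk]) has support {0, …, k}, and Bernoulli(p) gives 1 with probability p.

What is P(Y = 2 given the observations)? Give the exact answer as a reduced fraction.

P(Y = 2 | obs) = 9/16

Enumerate traces; 24 have nonzero weight after conditioning:
  (X=0, Y=1, W=2, Z=0, U=0) weight 8/1485
  (X=0, Y=1, W=2, Z=0, U=1) weight 16/1485
  (X=0, Y=1, W=2, Z=0, U=2) weight 8/1485
  (X=0, Y=1, W=2, Z=0, U=3) weight 4/495
  (X=0, Y=1, W=2, Z=1, U=0) weight 8/1485
  (X=0, Y=1, W=2, Z=1, U=1) weight 16/1485
  (X=0, Y=1, W=2, Z=1, U=2) weight 8/1485
  (X=0, Y=1, W=2, Z=1, U=3) weight 4/495
  (X=0, Y=2, W=1, Z=0, U=0) weight 8/1155
  … 15 more
Group by Y:
  weight(Y=1) = 4/45
  weight(Y=2) = 4/35
Total weight = 4/45 + 4/35 = 64/315
P(Y=1 | obs) = 4/45 / 64/315 = 7/16
P(Y=2 | obs) = 4/35 / 64/315 = 9/16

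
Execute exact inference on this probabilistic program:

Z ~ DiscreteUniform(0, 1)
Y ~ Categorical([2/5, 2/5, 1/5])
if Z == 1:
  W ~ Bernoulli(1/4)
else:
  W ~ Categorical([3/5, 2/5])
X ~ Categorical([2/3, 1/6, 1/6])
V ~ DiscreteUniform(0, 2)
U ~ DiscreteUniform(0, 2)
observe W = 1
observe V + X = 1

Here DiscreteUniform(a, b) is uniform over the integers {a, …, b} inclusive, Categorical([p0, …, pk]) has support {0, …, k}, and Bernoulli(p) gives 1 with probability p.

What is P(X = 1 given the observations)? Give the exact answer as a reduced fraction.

P(X = 1 | obs) = 1/5

Enumerate traces; 36 have nonzero weight after conditioning:
  (Z=0, Y=0, W=1, X=0, V=1, U=0) weight 4/675
  (Z=0, Y=0, W=1, X=0, V=1, U=1) weight 4/675
  (Z=0, Y=0, W=1, X=0, V=1, U=2) weight 4/675
  (Z=0, Y=0, W=1, X=1, V=0, U=0) weight 1/675
  (Z=0, Y=0, W=1, X=1, V=0, U=1) weight 1/675
  (Z=0, Y=0, W=1, X=1, V=0, U=2) weight 1/675
  (Z=0, Y=1, W=1, X=0, V=1, U=0) weight 4/675
  (Z=0, Y=1, W=1, X=0, V=1, U=1) weight 4/675
  … 28 more
Group by X:
  weight(X=0) = 13/180
  weight(X=1) = 13/720
Total weight = 13/180 + 13/720 = 13/144
P(X=0 | obs) = 13/180 / 13/144 = 4/5
P(X=1 | obs) = 13/720 / 13/144 = 1/5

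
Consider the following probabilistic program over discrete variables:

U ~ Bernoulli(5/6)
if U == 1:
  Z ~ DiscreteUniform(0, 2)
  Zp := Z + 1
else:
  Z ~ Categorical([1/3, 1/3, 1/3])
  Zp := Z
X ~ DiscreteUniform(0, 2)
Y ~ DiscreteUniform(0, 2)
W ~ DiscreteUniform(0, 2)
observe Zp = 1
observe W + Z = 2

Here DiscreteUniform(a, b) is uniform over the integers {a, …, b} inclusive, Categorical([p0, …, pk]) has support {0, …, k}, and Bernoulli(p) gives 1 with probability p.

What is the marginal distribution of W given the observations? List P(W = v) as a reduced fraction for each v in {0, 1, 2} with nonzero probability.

P(W=1) = 1/6, P(W=2) = 5/6

Enumerate traces; 18 have nonzero weight after conditioning:
  (U=0, Z=1, X=0, Y=0, W=1) weight 1/486
  (U=0, Z=1, X=0, Y=1, W=1) weight 1/486
  (U=0, Z=1, X=0, Y=2, W=1) weight 1/486
  (U=0, Z=1, X=1, Y=0, W=1) weight 1/486
  (U=0, Z=1, X=1, Y=1, W=1) weight 1/486
  (U=0, Z=1, X=1, Y=2, W=1) weight 1/486
  (U=0, Z=1, X=2, Y=0, W=1) weight 1/486
  (U=0, Z=1, X=2, Y=1, W=1) weight 1/486
  (U=1, Z=0, X=0, Y=0, W=2) weight 5/486
  … 9 more
Group by W:
  weight(W=1) = 1/54
  weight(W=2) = 5/54
Total weight = 1/54 + 5/54 = 1/9
P(W=1 | obs) = 1/54 / 1/9 = 1/6
P(W=2 | obs) = 5/54 / 1/9 = 5/6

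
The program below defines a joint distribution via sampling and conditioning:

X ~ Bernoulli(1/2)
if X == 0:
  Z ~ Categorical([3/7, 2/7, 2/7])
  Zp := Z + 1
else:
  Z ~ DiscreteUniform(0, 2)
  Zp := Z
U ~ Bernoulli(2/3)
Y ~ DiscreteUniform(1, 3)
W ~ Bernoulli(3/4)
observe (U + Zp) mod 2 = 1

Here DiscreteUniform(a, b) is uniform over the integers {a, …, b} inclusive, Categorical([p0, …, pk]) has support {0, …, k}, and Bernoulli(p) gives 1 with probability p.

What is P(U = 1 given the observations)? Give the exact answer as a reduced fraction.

Enumerate traces; 36 have nonzero weight after conditioning:
  (X=0, Z=0, U=0, Y=1, W=0) weight 1/168
  (X=0, Z=0, U=0, Y=1, W=1) weight 1/56
  (X=0, Z=0, U=0, Y=2, W=0) weight 1/168
  (X=0, Z=0, U=0, Y=2, W=1) weight 1/56
  (X=0, Z=0, U=0, Y=3, W=0) weight 1/168
  (X=0, Z=0, U=0, Y=3, W=1) weight 1/56
  (X=0, Z=1, U=1, Y=1, W=0) weight 1/126
  (X=0, Z=1, U=1, Y=1, W=1) weight 1/42
  … 28 more
Group by U:
  weight(U=0) = 11/63
  weight(U=1) = 20/63
Total weight = 11/63 + 20/63 = 31/63
P(U=0 | obs) = 11/63 / 31/63 = 11/31
P(U=1 | obs) = 20/63 / 31/63 = 20/31

P(U = 1 | obs) = 20/31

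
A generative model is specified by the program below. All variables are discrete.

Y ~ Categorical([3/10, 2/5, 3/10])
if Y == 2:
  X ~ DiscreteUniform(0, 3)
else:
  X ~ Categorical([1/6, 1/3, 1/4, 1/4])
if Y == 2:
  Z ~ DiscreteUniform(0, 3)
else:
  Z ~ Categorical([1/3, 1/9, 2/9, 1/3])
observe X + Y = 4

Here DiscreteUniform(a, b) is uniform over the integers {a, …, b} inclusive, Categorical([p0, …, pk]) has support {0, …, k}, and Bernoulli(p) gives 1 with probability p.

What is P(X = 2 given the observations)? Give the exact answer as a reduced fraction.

P(X = 2 | obs) = 3/7

Enumerate traces; 8 have nonzero weight after conditioning:
  (Y=1, X=3, Z=0) weight 1/30
  (Y=1, X=3, Z=1) weight 1/90
  (Y=1, X=3, Z=2) weight 1/45
  (Y=1, X=3, Z=3) weight 1/30
  (Y=2, X=2, Z=0) weight 3/160
  (Y=2, X=2, Z=1) weight 3/160
  (Y=2, X=2, Z=2) weight 3/160
  (Y=2, X=2, Z=3) weight 3/160
Group by X:
  weight(X=2) = 3/40
  weight(X=3) = 1/10
Total weight = 3/40 + 1/10 = 7/40
P(X=2 | obs) = 3/40 / 7/40 = 3/7
P(X=3 | obs) = 1/10 / 7/40 = 4/7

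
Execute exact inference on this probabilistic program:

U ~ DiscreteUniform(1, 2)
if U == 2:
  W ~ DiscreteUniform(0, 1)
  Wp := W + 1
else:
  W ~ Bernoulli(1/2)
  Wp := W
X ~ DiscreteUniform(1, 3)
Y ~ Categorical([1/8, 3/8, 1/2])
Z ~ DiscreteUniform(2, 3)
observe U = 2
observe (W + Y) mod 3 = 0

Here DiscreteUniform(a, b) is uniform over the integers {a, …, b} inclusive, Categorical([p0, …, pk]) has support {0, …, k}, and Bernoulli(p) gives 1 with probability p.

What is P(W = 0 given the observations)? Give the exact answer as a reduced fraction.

P(W = 0 | obs) = 1/5

Enumerate traces; 12 have nonzero weight after conditioning:
  (U=2, W=0, X=1, Y=0, Z=2) weight 1/192
  (U=2, W=0, X=1, Y=0, Z=3) weight 1/192
  (U=2, W=0, X=2, Y=0, Z=2) weight 1/192
  (U=2, W=0, X=2, Y=0, Z=3) weight 1/192
  (U=2, W=0, X=3, Y=0, Z=2) weight 1/192
  (U=2, W=0, X=3, Y=0, Z=3) weight 1/192
  (U=2, W=1, X=1, Y=2, Z=2) weight 1/48
  (U=2, W=1, X=1, Y=2, Z=3) weight 1/48
  … 4 more
Group by W:
  weight(W=0) = 1/32
  weight(W=1) = 1/8
Total weight = 1/32 + 1/8 = 5/32
P(W=0 | obs) = 1/32 / 5/32 = 1/5
P(W=1 | obs) = 1/8 / 5/32 = 4/5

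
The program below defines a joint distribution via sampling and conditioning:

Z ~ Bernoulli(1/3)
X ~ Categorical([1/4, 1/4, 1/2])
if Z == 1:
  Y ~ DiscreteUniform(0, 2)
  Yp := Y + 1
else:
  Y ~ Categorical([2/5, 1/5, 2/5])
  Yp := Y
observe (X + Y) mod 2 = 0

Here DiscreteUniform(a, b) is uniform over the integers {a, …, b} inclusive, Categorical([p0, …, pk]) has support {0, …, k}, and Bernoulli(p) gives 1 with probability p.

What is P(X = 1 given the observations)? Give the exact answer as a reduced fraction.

Enumerate traces; 10 have nonzero weight after conditioning:
  (Z=0, X=0, Y=0) weight 1/15
  (Z=0, X=0, Y=2) weight 1/15
  (Z=0, X=1, Y=1) weight 1/30
  (Z=0, X=2, Y=0) weight 2/15
  (Z=0, X=2, Y=2) weight 2/15
  (Z=1, X=0, Y=0) weight 1/36
  (Z=1, X=0, Y=2) weight 1/36
  (Z=1, X=1, Y=1) weight 1/36
  … 2 more
Group by X:
  weight(X=0) = 17/90
  weight(X=1) = 11/180
  weight(X=2) = 17/45
Total weight = 17/90 + 11/180 + 17/45 = 113/180
P(X=0 | obs) = 17/90 / 113/180 = 34/113
P(X=1 | obs) = 11/180 / 113/180 = 11/113
P(X=2 | obs) = 17/45 / 113/180 = 68/113

P(X = 1 | obs) = 11/113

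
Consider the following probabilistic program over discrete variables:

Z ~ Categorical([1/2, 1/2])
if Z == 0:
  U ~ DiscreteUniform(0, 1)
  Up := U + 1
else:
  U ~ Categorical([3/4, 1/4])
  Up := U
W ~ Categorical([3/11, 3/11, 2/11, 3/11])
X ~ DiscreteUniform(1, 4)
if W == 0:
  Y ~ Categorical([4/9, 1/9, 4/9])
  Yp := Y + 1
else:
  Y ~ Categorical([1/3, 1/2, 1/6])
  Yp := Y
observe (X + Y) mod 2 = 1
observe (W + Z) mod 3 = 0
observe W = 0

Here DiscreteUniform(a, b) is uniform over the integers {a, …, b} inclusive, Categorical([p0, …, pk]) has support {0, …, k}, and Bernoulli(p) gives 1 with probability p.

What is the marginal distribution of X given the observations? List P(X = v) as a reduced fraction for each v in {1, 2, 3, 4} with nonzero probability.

P(X=1) = 4/9, P(X=2) = 1/18, P(X=3) = 4/9, P(X=4) = 1/18

Enumerate traces; 12 have nonzero weight after conditioning:
  (Z=0, U=0, W=0, X=1, Y=0) weight 1/132
  (Z=0, U=0, W=0, X=1, Y=2) weight 1/132
  (Z=0, U=0, W=0, X=2, Y=1) weight 1/528
  (Z=0, U=0, W=0, X=3, Y=0) weight 1/132
  (Z=0, U=0, W=0, X=3, Y=2) weight 1/132
  (Z=0, U=0, W=0, X=4, Y=1) weight 1/528
  (Z=0, U=1, W=0, X=1, Y=0) weight 1/132
  (Z=0, U=1, W=0, X=1, Y=2) weight 1/132
  … 4 more
Group by X:
  weight(X=1) = 1/33
  weight(X=2) = 1/264
  weight(X=3) = 1/33
  weight(X=4) = 1/264
Total weight = 1/33 + 1/264 + 1/33 + 1/264 = 3/44
P(X=1 | obs) = 1/33 / 3/44 = 4/9
P(X=2 | obs) = 1/264 / 3/44 = 1/18
P(X=3 | obs) = 1/33 / 3/44 = 4/9
P(X=4 | obs) = 1/264 / 3/44 = 1/18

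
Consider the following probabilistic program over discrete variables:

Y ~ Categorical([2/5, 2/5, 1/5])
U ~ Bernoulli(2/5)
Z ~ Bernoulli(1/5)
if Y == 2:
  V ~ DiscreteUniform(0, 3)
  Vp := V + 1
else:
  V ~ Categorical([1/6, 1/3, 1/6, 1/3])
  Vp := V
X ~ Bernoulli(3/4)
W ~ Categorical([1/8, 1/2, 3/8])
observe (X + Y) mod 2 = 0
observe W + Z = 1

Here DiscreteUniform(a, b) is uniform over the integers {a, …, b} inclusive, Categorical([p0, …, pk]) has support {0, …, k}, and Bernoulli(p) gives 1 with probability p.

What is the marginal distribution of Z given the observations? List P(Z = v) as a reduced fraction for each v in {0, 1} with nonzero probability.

Enumerate traces; 48 have nonzero weight after conditioning:
  (Y=0, U=0, Z=0, V=0, X=0, W=1) weight 1/250
  (Y=0, U=0, Z=0, V=1, X=0, W=1) weight 1/125
  (Y=0, U=0, Z=0, V=2, X=0, W=1) weight 1/250
  (Y=0, U=0, Z=0, V=3, X=0, W=1) weight 1/125
  (Y=0, U=0, Z=1, V=0, X=0, W=0) weight 1/4000
  (Y=0, U=0, Z=1, V=1, X=0, W=0) weight 1/2000
  (Y=0, U=0, Z=1, V=2, X=0, W=0) weight 1/4000
  (Y=0, U=0, Z=1, V=3, X=0, W=0) weight 1/2000
  … 40 more
Group by Z:
  weight(Z=0) = 9/50
  weight(Z=1) = 9/800
Total weight = 9/50 + 9/800 = 153/800
P(Z=0 | obs) = 9/50 / 153/800 = 16/17
P(Z=1 | obs) = 9/800 / 153/800 = 1/17

P(Z=0) = 16/17, P(Z=1) = 1/17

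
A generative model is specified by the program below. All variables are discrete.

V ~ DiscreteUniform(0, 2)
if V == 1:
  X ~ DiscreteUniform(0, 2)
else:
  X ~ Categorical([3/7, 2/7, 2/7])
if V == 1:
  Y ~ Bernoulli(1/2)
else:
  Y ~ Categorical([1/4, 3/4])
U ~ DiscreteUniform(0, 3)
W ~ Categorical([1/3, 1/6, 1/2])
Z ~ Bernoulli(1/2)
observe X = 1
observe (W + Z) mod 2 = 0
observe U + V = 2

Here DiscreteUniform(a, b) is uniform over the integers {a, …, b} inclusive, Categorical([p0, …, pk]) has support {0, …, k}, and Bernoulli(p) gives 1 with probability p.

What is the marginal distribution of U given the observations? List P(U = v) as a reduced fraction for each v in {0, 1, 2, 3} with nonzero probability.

P(U=0) = 6/19, P(U=1) = 7/19, P(U=2) = 6/19

Enumerate traces; 18 have nonzero weight after conditioning:
  (V=0, X=1, Y=0, U=2, W=0, Z=0) weight 1/1008
  (V=0, X=1, Y=0, U=2, W=1, Z=1) weight 1/2016
  (V=0, X=1, Y=0, U=2, W=2, Z=0) weight 1/672
  (V=0, X=1, Y=1, U=2, W=0, Z=0) weight 1/336
  (V=0, X=1, Y=1, U=2, W=1, Z=1) weight 1/672
  (V=0, X=1, Y=1, U=2, W=2, Z=0) weight 1/224
  (V=1, X=1, Y=0, U=1, W=0, Z=0) weight 1/432
  (V=1, X=1, Y=0, U=1, W=1, Z=1) weight 1/864
  (V=2, X=1, Y=0, U=0, W=0, Z=0) weight 1/1008
  … 9 more
Group by U:
  weight(U=0) = 1/84
  weight(U=1) = 1/72
  weight(U=2) = 1/84
Total weight = 1/84 + 1/72 + 1/84 = 19/504
P(U=0 | obs) = 1/84 / 19/504 = 6/19
P(U=1 | obs) = 1/72 / 19/504 = 7/19
P(U=2 | obs) = 1/84 / 19/504 = 6/19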